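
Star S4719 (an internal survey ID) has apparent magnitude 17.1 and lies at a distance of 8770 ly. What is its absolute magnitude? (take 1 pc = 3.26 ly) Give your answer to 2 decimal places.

d = 8770 ly / 3.26 = 2690 pc
5 log₁₀(d/10 pc) = 5 log₁₀(2690) − 5 = 12.149
M = m − 5 log₁₀(d/10) = 17.1 − 12.149 = 4.951

M ≈ 4.95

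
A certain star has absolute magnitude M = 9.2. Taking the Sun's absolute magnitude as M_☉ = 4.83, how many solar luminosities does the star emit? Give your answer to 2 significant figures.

M − M_☉ = 9.2 − 4.83 = 4.370
L/L_☉ = 10^(−0.4 (M − M_☉)) = 10^-1.748 = 0.01786

L/L_☉ ≈ 0.018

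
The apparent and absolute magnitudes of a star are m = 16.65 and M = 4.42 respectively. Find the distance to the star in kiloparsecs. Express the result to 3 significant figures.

d ≈ 2.79 kpc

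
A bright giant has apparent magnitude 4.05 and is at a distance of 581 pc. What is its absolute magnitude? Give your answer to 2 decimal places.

M ≈ -4.77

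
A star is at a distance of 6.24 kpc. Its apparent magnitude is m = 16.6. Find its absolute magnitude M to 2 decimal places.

M ≈ 2.62

d = 6.24 kpc = 6240 pc
5 log₁₀(d/10 pc) = 5 log₁₀(6240) − 5 = 13.976
M = m − 5 log₁₀(d/10) = 16.6 − 13.976 = 2.624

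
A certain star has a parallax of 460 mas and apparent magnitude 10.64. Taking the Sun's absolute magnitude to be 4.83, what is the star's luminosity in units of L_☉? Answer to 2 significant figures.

d = 1/p = 1000/460 mas = 2.174 pc
M = m − 5 log₁₀ d + 5 = 10.64 − 5·0.3372 + 5 = 13.954
M − M_☉ = 13.954 − 4.83 = 9.124
L/L_☉ = 10^(−0.4 × 9.124) = 2.241×10^-4

L/L_☉ ≈ 2.2×10^-4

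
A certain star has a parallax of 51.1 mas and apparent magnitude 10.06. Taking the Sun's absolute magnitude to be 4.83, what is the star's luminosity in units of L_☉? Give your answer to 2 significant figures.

L/L_☉ ≈ 0.031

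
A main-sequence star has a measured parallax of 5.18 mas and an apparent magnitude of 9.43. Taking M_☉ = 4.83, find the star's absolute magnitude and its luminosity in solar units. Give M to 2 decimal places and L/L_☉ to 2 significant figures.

M ≈ 3.00; L/L_☉ ≈ 5.4

d = 1/p = 1000/5.18 mas = 193.1 pc
M = m − 5 log₁₀ d + 5 = 9.43 − 5·2.2857 + 5 = 3.002
M − M_☉ = 3.002 − 4.83 = -1.828
L/L_☉ = 10^(−0.4 × -1.828) = 5.387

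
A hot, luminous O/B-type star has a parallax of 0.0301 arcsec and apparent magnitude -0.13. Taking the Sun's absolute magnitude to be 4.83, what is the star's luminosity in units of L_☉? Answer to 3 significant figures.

d = 1/p = 1/0.0301″ = 33.22 pc
M = m − 5 log₁₀ d + 5 = -0.13 − 5·1.5214 + 5 = -2.737
M − M_☉ = -2.737 − 4.83 = -7.567
L/L_☉ = 10^(−0.4 × -7.567) = 1064

L/L_☉ ≈ 1060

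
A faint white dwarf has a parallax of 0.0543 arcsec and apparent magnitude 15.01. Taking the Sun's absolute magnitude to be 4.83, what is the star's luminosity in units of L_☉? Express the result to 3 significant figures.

L/L_☉ ≈ 2.87×10^-4

d = 1/p = 1/0.0543″ = 18.42 pc
M = m − 5 log₁₀ d + 5 = 15.01 − 5·1.2652 + 5 = 13.684
M − M_☉ = 13.684 − 4.83 = 8.854
L/L_☉ = 10^(−0.4 × 8.854) = 2.873×10^-4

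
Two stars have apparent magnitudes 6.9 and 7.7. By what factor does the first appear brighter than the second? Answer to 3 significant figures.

2.09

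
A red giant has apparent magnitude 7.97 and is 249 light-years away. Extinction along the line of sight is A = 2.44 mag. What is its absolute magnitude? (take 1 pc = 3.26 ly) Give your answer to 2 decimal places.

d = 249 ly / 3.26 = 76.38 pc
5 log₁₀(d/10 pc) = 5 log₁₀(76.38) − 5 = 4.415
M = m − 5 log₁₀(d/10) − A = 7.97 − 4.415 − 2.44 = 1.115

M ≈ 1.12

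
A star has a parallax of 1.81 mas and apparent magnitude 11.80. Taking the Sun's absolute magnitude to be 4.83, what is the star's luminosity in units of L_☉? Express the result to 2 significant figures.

d = 1/p = 1000/1.81 mas = 552.5 pc
M = m − 5 log₁₀ d + 5 = 11.80 − 5·2.7423 + 5 = 3.088
M − M_☉ = 3.088 − 4.83 = -1.742
L/L_☉ = 10^(−0.4 × -1.742) = 4.973

L/L_☉ ≈ 5.0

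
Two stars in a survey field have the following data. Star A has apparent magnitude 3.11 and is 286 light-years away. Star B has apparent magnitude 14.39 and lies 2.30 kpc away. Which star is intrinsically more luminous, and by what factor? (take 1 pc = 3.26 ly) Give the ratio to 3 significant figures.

Star A: d = 286 ly / 3.26 = 87.73 pc
Star A: M = m − 5 log₁₀ d + 5 = 3.11 − 5·1.9431 + 5 = -1.606
Star B: d = 2.30 kpc = 2300 pc
Star B: M = m − 5 log₁₀ d + 5 = 14.39 − 5·3.3617 + 5 = 2.581
ΔM = M_A − M_B = -1.606 − (2.581) = -4.187; smaller M is more luminous → Star A.
L ratio = 10^(0.4 |ΔM|) = 10^1.675 = 47.30

Star A is more luminous, by a factor of 47.3.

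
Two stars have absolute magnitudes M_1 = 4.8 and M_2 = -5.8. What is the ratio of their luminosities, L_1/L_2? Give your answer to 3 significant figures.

ΔM = M_1 − M_2 = 10.6
L_1/L_2 = 10^(−0.4 ΔM) = 10^-4.240 = 5.754×10^-5

L_1/L_2 ≈ 5.75×10^-5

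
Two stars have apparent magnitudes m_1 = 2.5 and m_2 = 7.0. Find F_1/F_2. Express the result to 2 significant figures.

F_1/F_2 ≈ 63

Δm = 2.5 − (7.0) = -4.5
Flux ratio = 10^(−0.4 Δm) = 10^(−0.4 × -4.5) = 10^1.800 = 63.10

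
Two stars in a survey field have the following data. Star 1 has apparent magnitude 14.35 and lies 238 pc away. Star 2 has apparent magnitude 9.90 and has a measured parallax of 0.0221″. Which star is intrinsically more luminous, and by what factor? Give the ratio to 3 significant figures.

Star 1: M = m − 5 log₁₀ d + 5 = 14.35 − 5·2.3766 + 5 = 7.467
Star 2: d = 1/p = 1/0.0221″ = 45.25 pc
Star 2: M = m − 5 log₁₀ d + 5 = 9.90 − 5·1.6556 + 5 = 6.622
ΔM = M_1 − M_2 = 7.467 − (6.622) = 0.845; smaller M is more luminous → Star 2.
L ratio = 10^(0.4 |ΔM|) = 10^0.338 = 2.178

Star 2 is more luminous, by a factor of 2.18.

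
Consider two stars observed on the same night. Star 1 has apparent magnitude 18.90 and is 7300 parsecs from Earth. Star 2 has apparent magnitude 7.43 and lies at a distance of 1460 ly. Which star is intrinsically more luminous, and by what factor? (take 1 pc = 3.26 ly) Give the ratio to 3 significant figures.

Star 2 is more luminous, by a factor of 146.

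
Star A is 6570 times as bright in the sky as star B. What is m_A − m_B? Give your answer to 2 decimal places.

m_A − m_B ≈ -9.54

Pogson: Δm = −2.5 log₁₀(ratio) = −2.5 log₁₀(6570) = −2.5 × 3.8176 = -9.544
Star A is brighter, so it has the smaller magnitude: the difference is negative.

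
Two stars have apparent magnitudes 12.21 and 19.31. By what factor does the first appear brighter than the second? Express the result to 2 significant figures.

690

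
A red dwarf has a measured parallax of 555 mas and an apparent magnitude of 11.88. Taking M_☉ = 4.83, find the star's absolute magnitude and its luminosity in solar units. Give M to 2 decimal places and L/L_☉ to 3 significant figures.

d = 1/p = 1000/555 mas = 1.802 pc
M = m − 5 log₁₀ d + 5 = 11.88 − 5·0.2557 + 5 = 15.601
M − M_☉ = 15.601 − 4.83 = 10.771
L/L_☉ = 10^(−0.4 × 10.771) = 4.914×10^-5

M ≈ 15.60; L/L_☉ ≈ 4.91×10^-5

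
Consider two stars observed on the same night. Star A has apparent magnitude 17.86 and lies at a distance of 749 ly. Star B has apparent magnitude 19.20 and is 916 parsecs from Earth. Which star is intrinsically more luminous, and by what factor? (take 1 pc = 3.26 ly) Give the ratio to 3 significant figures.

Star B is more luminous, by a factor of 4.63.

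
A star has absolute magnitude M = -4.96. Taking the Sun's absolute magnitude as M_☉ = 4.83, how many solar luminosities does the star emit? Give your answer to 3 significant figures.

M − M_☉ = -4.96 − 4.83 = -9.790
L/L_☉ = 10^(−0.4 (M − M_☉)) = 10^3.916 = 8241

L/L_☉ ≈ 8240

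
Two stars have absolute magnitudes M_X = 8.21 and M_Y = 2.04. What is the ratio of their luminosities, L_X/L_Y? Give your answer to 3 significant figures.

L_X/L_Y ≈ 3.40×10^-3

ΔM = M_X − M_Y = 6.17
L_X/L_Y = 10^(−0.4 ΔM) = 10^-2.468 = 3.404×10^-3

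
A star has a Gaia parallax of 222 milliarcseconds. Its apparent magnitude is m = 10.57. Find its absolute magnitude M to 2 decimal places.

p = 222 mas = 0.222″ → d = 1/p = 4.505 pc
5 log₁₀(d/10 pc) = 5 log₁₀(4.505) − 5 = -1.732
M = m − 5 log₁₀(d/10) = 10.57 + 1.732 = 12.302

M ≈ 12.30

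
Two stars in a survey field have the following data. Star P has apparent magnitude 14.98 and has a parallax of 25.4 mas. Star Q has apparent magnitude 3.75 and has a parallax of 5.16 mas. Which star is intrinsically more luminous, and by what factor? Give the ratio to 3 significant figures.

Star P: p = 25.4 mas = 0.0254″ → d = 1/p = 39.37 pc
Star P: M = m − 5 log₁₀ d + 5 = 14.98 − 5·1.5952 + 5 = 12.004
Star Q: p = 5.16 mas = 5.16×10^-3″ → d = 1/p = 193.8 pc
Star Q: M = m − 5 log₁₀ d + 5 = 3.75 − 5·2.2874 + 5 = -2.687
ΔM = M_P − M_Q = 12.004 − (-2.687) = 14.691; smaller M is more luminous → Star Q.
L ratio = 10^(0.4 |ΔM|) = 10^5.876 = 752300

Star Q is more luminous, by a factor of 752000.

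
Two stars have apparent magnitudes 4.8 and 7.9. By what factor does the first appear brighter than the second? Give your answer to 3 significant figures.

Magnitude difference = -3.1
Flux ratio = 10^(−0.4 Δm) = 10^(−0.4 × -3.1) = 10^1.240 = 17.38

17.4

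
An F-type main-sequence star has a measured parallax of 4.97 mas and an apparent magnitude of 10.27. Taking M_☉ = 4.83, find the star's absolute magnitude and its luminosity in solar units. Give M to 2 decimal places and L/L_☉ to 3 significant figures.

M ≈ 3.75; L/L_☉ ≈ 2.70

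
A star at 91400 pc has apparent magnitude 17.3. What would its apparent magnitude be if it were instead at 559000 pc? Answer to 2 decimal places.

m ≈ 21.23

Flux ∝ 1/d², so Δm = 5 log₁₀(d₂/d₁) = 5 log₁₀(559000/91400) = 3.932
m₂ = m₁ + Δm = 17.3 + (3.932) = 21.232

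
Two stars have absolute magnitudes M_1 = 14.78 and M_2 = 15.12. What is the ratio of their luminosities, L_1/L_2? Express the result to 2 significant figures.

L_1/L_2 ≈ 1.4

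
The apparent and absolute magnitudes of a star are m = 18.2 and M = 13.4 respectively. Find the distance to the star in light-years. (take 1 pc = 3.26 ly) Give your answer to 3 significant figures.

d ≈ 297 ly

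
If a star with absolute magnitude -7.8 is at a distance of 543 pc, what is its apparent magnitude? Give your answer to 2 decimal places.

m = M + 5 log₁₀ d − 5 = -7.8 + 5·2.7348 − 5 = 0.874

m ≈ 0.87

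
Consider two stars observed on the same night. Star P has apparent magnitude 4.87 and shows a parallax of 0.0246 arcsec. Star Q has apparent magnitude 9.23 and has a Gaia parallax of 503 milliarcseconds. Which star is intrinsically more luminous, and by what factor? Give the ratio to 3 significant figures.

Star P: d = 1/p = 1/0.0246″ = 40.65 pc
Star P: M = m − 5 log₁₀ d + 5 = 4.87 − 5·1.6091 + 5 = 1.825
Star Q: p = 503 mas = 0.503″ → d = 1/p = 1.988 pc
Star Q: M = m − 5 log₁₀ d + 5 = 9.23 − 5·0.2984 + 5 = 12.738
ΔM = M_P − M_Q = 1.825 − (12.738) = -10.913; smaller M is more luminous → Star P.
L ratio = 10^(0.4 |ΔM|) = 10^4.365 = 23190

Star P is more luminous, by a factor of 23200.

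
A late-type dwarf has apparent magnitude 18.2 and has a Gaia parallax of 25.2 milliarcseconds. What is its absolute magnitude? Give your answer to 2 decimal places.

p = 25.2 mas = 0.0252″ → d = 1/p = 39.68 pc
5 log₁₀(d/10 pc) = 5 log₁₀(39.68) − 5 = 2.993
M = m − 5 log₁₀(d/10) = 18.2 − 2.993 = 15.207

M ≈ 15.21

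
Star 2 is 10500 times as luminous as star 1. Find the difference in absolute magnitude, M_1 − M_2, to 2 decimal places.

Pogson: ΔM = −2.5 log₁₀(ratio) = −2.5 log₁₀(10500) = −2.5 × 4.0212 = -10.053
Star 2 is brighter so has the smaller magnitude: M_1 − M_2 is positive.

M_1 − M_2 ≈ 10.05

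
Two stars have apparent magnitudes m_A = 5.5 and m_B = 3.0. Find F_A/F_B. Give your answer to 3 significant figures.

Δm = 5.5 − (3.0) = 2.5
Flux ratio = 10^(−0.4 Δm) = 10^(−0.4 × 2.5) = 10^-1.000 = 0.1000

F_A/F_B ≈ 0.100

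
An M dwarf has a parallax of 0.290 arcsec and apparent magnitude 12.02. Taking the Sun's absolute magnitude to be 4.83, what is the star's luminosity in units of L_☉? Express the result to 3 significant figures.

d = 1/p = 1/0.290″ = 3.448 pc
M = m − 5 log₁₀ d + 5 = 12.02 − 5·0.5376 + 5 = 14.332
M − M_☉ = 14.332 − 4.83 = 9.502
L/L_☉ = 10^(−0.4 × 9.502) = 1.582×10^-4

L/L_☉ ≈ 1.58×10^-4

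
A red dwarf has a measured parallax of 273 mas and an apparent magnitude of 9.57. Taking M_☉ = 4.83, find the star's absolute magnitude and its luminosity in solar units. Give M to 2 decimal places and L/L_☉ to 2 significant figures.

d = 1/p = 1000/273 mas = 3.663 pc
M = m − 5 log₁₀ d + 5 = 9.57 − 5·0.5638 + 5 = 11.751
M − M_☉ = 11.751 − 4.83 = 6.921
L/L_☉ = 10^(−0.4 × 6.921) = 1.705×10^-3

M ≈ 11.75; L/L_☉ ≈ 1.7×10^-3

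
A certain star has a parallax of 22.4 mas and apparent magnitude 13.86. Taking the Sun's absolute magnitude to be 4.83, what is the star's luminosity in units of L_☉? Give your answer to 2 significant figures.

L/L_☉ ≈ 4.9×10^-3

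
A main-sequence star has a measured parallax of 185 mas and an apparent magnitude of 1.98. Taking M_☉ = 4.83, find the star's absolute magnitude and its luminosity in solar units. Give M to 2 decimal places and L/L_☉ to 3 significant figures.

M ≈ 3.32; L/L_☉ ≈ 4.03

d = 1/p = 1000/185 mas = 5.405 pc
M = m − 5 log₁₀ d + 5 = 1.98 − 5·0.7328 + 5 = 3.316
M − M_☉ = 3.316 − 4.83 = -1.514
L/L_☉ = 10^(−0.4 × -1.514) = 4.033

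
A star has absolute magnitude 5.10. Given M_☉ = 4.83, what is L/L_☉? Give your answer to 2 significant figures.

M − M_☉ = 5.10 − 4.83 = 0.270
L/L_☉ = 10^(−0.4 (M − M_☉)) = 10^-0.108 = 0.7798

L/L_☉ ≈ 0.78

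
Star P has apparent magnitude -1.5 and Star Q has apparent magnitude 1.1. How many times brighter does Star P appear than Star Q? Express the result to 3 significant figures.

11.0

Magnitude difference = -2.6
Flux ratio = 10^(−0.4 Δm) = 10^(−0.4 × -2.6) = 10^1.040 = 10.96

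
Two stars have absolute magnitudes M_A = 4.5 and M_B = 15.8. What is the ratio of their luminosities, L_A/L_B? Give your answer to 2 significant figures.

L_A/L_B ≈ 33000

ΔM = M_A − M_B = -11.3
L_A/L_B = 10^(−0.4 ΔM) = 10^4.520 = 33110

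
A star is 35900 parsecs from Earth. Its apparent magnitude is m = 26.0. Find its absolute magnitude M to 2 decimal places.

5 log₁₀(d/10 pc) = 5 log₁₀(35900) − 5 = 17.775
M = m − 5 log₁₀(d/10) = 26.0 − 17.775 = 8.225

M ≈ 8.22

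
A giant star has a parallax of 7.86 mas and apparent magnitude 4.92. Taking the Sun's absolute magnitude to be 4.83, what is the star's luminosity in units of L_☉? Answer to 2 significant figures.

d = 1/p = 1000/7.86 mas = 127.2 pc
M = m − 5 log₁₀ d + 5 = 4.92 − 5·2.1046 + 5 = -0.603
M − M_☉ = -0.603 − 4.83 = -5.433
L/L_☉ = 10^(−0.4 × -5.433) = 149.0

L/L_☉ ≈ 150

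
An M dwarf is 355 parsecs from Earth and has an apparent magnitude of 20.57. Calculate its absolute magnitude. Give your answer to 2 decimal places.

5 log₁₀(d/10 pc) = 5 log₁₀(355.0) − 5 = 7.751
M = m − 5 log₁₀(d/10) = 20.57 − 7.751 = 12.819

M ≈ 12.82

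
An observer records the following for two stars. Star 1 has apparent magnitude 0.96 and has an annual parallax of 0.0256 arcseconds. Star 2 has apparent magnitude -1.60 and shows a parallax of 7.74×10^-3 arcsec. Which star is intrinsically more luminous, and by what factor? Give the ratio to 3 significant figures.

Star 1: d = 1/p = 1/0.0256″ = 39.06 pc
Star 1: M = m − 5 log₁₀ d + 5 = 0.96 − 5·1.5918 + 5 = -1.999
Star 2: d = 1/p = 1/7.74×10^-3″ = 129.2 pc
Star 2: M = m − 5 log₁₀ d + 5 = -1.60 − 5·2.1113 + 5 = -7.156
ΔM = M_1 − M_2 = -1.999 − (-7.156) = 5.157; smaller M is more luminous → Star 2.
L ratio = 10^(0.4 |ΔM|) = 10^2.063 = 115.6

Star 2 is more luminous, by a factor of 116.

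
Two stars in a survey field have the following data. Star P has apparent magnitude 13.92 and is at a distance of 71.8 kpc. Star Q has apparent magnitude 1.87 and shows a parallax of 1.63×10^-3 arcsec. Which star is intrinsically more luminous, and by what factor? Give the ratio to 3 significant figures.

Star Q is more luminous, by a factor of 4.82.

Star P: d = 71.8 kpc = 71800 pc
Star P: M = m − 5 log₁₀ d + 5 = 13.92 − 5·4.8561 + 5 = -5.361
Star Q: d = 1/p = 1/1.63×10^-3″ = 613.5 pc
Star Q: M = m − 5 log₁₀ d + 5 = 1.87 − 5·2.7878 + 5 = -7.069
ΔM = M_P − M_Q = -5.361 − (-7.069) = 1.708; smaller M is more luminous → Star Q.
L ratio = 10^(0.4 |ΔM|) = 10^0.683 = 4.824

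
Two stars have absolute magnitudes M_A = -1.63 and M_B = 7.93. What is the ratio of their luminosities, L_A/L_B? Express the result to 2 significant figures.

ΔM = M_A − M_B = -9.56
L_A/L_B = 10^(−0.4 ΔM) = 10^3.824 = 6668

L_A/L_B ≈ 6700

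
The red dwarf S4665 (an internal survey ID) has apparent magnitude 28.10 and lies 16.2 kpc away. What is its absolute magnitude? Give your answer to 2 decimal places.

M ≈ 12.05

d = 16.2 kpc = 16200 pc
5 log₁₀(d/10 pc) = 5 log₁₀(16200) − 5 = 16.048
M = m − 5 log₁₀(d/10) = 28.10 − 16.048 = 12.052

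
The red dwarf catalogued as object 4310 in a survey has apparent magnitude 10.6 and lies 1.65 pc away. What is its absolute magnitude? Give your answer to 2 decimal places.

5 log₁₀(d/10 pc) = 5 log₁₀(1.650) − 5 = -3.913
M = m − 5 log₁₀(d/10) = 10.6 + 3.913 = 14.513

M ≈ 14.51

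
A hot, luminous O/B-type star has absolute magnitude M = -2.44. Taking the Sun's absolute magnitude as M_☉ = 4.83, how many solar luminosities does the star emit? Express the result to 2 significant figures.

L/L_☉ ≈ 810

M − M_☉ = -2.44 − 4.83 = -7.270
L/L_☉ = 10^(−0.4 (M − M_☉)) = 10^2.908 = 809.1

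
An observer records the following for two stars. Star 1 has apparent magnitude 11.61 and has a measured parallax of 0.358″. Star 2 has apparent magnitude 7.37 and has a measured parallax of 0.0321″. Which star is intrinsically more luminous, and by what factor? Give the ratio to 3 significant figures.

Star 2 is more luminous, by a factor of 6180.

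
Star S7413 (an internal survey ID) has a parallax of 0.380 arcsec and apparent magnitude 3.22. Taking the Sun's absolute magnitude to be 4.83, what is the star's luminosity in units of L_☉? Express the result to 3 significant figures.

d = 1/p = 1/0.380″ = 2.632 pc
M = m − 5 log₁₀ d + 5 = 3.22 − 5·0.4202 + 5 = 6.119
M − M_☉ = 6.119 − 4.83 = 1.289
L/L_☉ = 10^(−0.4 × 1.289) = 0.3051

L/L_☉ ≈ 0.305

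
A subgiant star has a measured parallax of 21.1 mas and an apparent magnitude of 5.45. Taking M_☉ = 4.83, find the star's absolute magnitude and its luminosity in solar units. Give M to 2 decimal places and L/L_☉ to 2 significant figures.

d = 1/p = 1000/21.1 mas = 47.39 pc
M = m − 5 log₁₀ d + 5 = 5.45 − 5·1.6757 + 5 = 2.071
M − M_☉ = 2.071 − 4.83 = -2.759
L/L_☉ = 10^(−0.4 × -2.759) = 12.69

M ≈ 2.07; L/L_☉ ≈ 13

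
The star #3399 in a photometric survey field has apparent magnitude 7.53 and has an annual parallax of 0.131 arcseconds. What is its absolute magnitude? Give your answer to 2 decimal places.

d = 1/p = 1/0.131″ = 7.634 pc
5 log₁₀(d/10 pc) = 5 log₁₀(7.634) − 5 = -0.586
M = m − 5 log₁₀(d/10) = 7.53 + 0.586 = 8.116

M ≈ 8.12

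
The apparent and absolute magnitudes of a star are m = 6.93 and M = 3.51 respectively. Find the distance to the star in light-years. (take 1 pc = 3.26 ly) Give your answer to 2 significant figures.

d ≈ 160 ly

μ = m − M = 3.420
m − M = 5 log₁₀ d − 5
log₁₀ d = (m − M)/5 + 1 = 1.6840
d = 10^1.6840 = 48.31 pc
= 157.5 ly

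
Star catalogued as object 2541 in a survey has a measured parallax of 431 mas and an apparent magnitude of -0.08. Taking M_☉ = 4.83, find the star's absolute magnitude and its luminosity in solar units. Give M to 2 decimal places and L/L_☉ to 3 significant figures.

M ≈ 3.09; L/L_☉ ≈ 4.96

d = 1/p = 1000/431 mas = 2.320 pc
M = m − 5 log₁₀ d + 5 = -0.08 − 5·0.3655 + 5 = 3.092
M − M_☉ = 3.092 − 4.83 = -1.738
L/L_☉ = 10^(−0.4 × -1.738) = 4.955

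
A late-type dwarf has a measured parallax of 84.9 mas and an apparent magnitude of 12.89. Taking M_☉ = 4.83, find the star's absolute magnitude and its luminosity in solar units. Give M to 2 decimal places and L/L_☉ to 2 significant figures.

d = 1/p = 1000/84.9 mas = 11.78 pc
M = m − 5 log₁₀ d + 5 = 12.89 − 5·1.0711 + 5 = 12.535
M − M_☉ = 12.535 − 4.83 = 7.705
L/L_☉ = 10^(−0.4 × 7.705) = 8.283×10^-4

M ≈ 12.53; L/L_☉ ≈ 8.3×10^-4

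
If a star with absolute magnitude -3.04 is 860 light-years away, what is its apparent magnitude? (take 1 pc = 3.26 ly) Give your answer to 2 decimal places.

m ≈ 4.07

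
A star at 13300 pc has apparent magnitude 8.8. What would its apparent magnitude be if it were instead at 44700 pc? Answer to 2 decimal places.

Flux ∝ 1/d², so Δm = 5 log₁₀(d₂/d₁) = 5 log₁₀(44700/13300) = 2.632
m₂ = m₁ + Δm = 8.8 + (2.632) = 11.432

m ≈ 11.43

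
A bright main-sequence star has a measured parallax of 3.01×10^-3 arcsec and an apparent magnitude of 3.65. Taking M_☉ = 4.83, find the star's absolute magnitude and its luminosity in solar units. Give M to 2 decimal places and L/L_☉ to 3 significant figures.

d = 1/p = 1/3.01×10^-3″ = 332.2 pc
M = m − 5 log₁₀ d + 5 = 3.65 − 5·2.5214 + 5 = -3.957
M − M_☉ = -3.957 − 4.83 = -8.787
L/L_☉ = 10^(−0.4 × -8.787) = 3272

M ≈ -3.96; L/L_☉ ≈ 3270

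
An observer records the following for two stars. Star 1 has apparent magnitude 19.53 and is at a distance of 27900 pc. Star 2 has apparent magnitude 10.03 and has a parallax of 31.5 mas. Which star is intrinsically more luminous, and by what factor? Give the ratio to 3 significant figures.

Star 1 is more luminous, by a factor of 122.

Star 1: M = m − 5 log₁₀ d + 5 = 19.53 − 5·4.4456 + 5 = 2.302
Star 2: p = 31.5 mas = 0.0315″ → d = 1/p = 31.75 pc
Star 2: M = m − 5 log₁₀ d + 5 = 10.03 − 5·1.5017 + 5 = 7.522
ΔM = M_1 − M_2 = 2.302 − (7.522) = -5.220; smaller M is more luminous → Star 1.
L ratio = 10^(0.4 |ΔM|) = 10^2.088 = 122.4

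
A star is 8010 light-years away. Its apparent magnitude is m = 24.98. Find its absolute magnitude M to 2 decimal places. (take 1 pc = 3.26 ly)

M ≈ 13.03

d = 8010 ly / 3.26 = 2457 pc
5 log₁₀(d/10 pc) = 5 log₁₀(2457) − 5 = 11.952
M = m − 5 log₁₀(d/10) = 24.98 − 11.952 = 13.028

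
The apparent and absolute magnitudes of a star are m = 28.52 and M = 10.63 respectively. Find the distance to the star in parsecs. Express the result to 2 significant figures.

μ = m − M = 17.890
m − M = 5 log₁₀ d − 5
log₁₀ d = (m − M)/5 + 1 = 4.5780
d = 10^4.5780 = 37840 pc

d ≈ 38000 pc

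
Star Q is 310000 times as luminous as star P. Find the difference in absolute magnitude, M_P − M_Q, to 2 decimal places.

M_P − M_Q ≈ 13.73

Pogson: ΔM = −2.5 log₁₀(ratio) = −2.5 log₁₀(310000) = −2.5 × 5.4914 = -13.728
Star Q is brighter so has the smaller magnitude: M_P − M_Q is positive.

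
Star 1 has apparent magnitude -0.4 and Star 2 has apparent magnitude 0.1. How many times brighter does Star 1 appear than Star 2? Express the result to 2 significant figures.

1.6

Magnitude difference = -0.5
Flux ratio = 10^(−0.4 Δm) = 10^(−0.4 × -0.5) = 10^0.200 = 1.585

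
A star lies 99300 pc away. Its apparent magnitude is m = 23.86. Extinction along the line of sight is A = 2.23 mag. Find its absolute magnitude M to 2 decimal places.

5 log₁₀(d/10 pc) = 5 log₁₀(99300) − 5 = 19.985
M = m − 5 log₁₀(d/10) − A = 23.86 − 19.985 − 2.23 = 1.645

M ≈ 1.65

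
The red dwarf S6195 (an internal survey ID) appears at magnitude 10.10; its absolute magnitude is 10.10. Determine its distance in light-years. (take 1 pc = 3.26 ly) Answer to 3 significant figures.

d ≈ 32.6 ly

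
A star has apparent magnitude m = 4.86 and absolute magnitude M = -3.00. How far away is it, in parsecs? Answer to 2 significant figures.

d ≈ 370 pc

μ = m − M = 7.860
m − M = 5 log₁₀ d − 5
log₁₀ d = (m − M)/5 + 1 = 2.5720
d = 10^2.5720 = 373.3 pc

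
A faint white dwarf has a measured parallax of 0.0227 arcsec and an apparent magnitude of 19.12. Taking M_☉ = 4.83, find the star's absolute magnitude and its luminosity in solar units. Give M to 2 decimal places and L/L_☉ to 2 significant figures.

M ≈ 15.90; L/L_☉ ≈ 3.7×10^-5

d = 1/p = 1/0.0227″ = 44.05 pc
M = m − 5 log₁₀ d + 5 = 19.12 − 5·1.6440 + 5 = 15.900
M − M_☉ = 15.900 − 4.83 = 11.070
L/L_☉ = 10^(−0.4 × 11.070) = 3.732×10^-5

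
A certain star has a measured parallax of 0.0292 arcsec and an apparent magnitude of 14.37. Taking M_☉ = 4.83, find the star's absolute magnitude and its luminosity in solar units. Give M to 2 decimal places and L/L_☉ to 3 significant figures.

M ≈ 11.70; L/L_☉ ≈ 1.79×10^-3

d = 1/p = 1/0.0292″ = 34.25 pc
M = m − 5 log₁₀ d + 5 = 14.37 − 5·1.5346 + 5 = 11.697
M − M_☉ = 11.697 − 4.83 = 6.867
L/L_☉ = 10^(−0.4 × 6.867) = 1.792×10^-3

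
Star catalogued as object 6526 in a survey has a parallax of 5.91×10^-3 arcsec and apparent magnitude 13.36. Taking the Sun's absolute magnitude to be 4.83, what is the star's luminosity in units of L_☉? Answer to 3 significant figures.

L/L_☉ ≈ 0.111

d = 1/p = 1/5.91×10^-3″ = 169.2 pc
M = m − 5 log₁₀ d + 5 = 13.36 − 5·2.2284 + 5 = 7.218
M − M_☉ = 7.218 − 4.83 = 2.388
L/L_☉ = 10^(−0.4 × 2.388) = 0.1109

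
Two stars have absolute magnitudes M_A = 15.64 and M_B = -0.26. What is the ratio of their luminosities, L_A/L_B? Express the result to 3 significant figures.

ΔM = M_A − M_B = 15.90
L_A/L_B = 10^(−0.4 ΔM) = 10^-6.360 = 4.365×10^-7

L_A/L_B ≈ 4.37×10^-7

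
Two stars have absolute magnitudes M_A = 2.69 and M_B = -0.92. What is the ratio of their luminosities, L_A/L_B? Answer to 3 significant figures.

ΔM = M_A − M_B = 3.61
L_A/L_B = 10^(−0.4 ΔM) = 10^-1.444 = 0.03597

L_A/L_B ≈ 0.0360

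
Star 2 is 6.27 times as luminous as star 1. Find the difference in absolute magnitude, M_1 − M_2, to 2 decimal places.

M_1 − M_2 ≈ 1.99

Pogson: ΔM = −2.5 log₁₀(ratio) = −2.5 log₁₀(6.27) = −2.5 × 0.7973 = -1.993
Star 2 is brighter so has the smaller magnitude: M_1 − M_2 is positive.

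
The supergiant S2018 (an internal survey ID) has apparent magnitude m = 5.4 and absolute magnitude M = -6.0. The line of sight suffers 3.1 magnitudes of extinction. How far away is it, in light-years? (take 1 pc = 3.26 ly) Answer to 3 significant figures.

d ≈ 1490 ly

m − M = 5 log₁₀(d/10 pc) + A  ⇒  5.4 − (-6.0) − 3.1 = 5 log₁₀(d/10)
8.300 = 5 log₁₀(d/10)
log₁₀ d = (m − M − A)/5 + 1 = 2.6600
d = 10^2.6600 = 457.1 pc
= 1490 ly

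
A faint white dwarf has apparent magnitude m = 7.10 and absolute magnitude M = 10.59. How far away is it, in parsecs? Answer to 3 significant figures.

d ≈ 2.00 pc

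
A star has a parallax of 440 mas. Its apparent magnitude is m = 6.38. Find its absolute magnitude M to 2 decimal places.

M ≈ 9.60

p = 440 mas = 0.440″ → d = 1/p = 2.273 pc
5 log₁₀(d/10 pc) = 5 log₁₀(2.273) − 5 = -3.217
M = m − 5 log₁₀(d/10) = 6.38 + 3.217 = 9.597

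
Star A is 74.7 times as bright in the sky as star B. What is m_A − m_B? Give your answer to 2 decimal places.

Pogson: Δm = −2.5 log₁₀(ratio) = −2.5 log₁₀(74.7) = −2.5 × 1.8733 = -4.683
Star A is brighter, so it has the smaller magnitude: the difference is negative.

m_A − m_B ≈ -4.68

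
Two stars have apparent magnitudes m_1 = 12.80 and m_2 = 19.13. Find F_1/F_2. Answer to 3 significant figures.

F_1/F_2 ≈ 340

Δm = 12.80 − (19.13) = -6.33
Flux ratio = 10^(−0.4 Δm) = 10^(−0.4 × -6.33) = 10^2.532 = 340.4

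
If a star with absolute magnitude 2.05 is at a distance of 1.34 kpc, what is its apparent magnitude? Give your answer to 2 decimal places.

d = 1.34 kpc = 1340 pc
m = M + 5 log₁₀ d − 5 = 2.05 + 5·3.1271 − 5 = 12.686

m ≈ 12.69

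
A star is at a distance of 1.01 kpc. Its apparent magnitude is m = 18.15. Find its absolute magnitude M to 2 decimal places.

M ≈ 8.13

d = 1.01 kpc = 1010 pc
5 log₁₀(d/10 pc) = 5 log₁₀(1010) − 5 = 10.022
M = m − 5 log₁₀(d/10) = 18.15 − 10.022 = 8.128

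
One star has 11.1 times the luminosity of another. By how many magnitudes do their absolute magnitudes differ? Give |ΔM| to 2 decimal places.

Pogson: ΔM = −2.5 log₁₀(ratio) = −2.5 log₁₀(11.1) = −2.5 × 1.0453 = -2.613

|ΔM| ≈ 2.61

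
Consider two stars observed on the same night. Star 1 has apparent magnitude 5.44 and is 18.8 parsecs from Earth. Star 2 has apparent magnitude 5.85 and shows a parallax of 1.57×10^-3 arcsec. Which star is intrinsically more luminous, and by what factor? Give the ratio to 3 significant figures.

Star 2 is more luminous, by a factor of 787.

Star 1: M = m − 5 log₁₀ d + 5 = 5.44 − 5·1.2742 + 5 = 4.069
Star 2: d = 1/p = 1/1.57×10^-3″ = 636.9 pc
Star 2: M = m − 5 log₁₀ d + 5 = 5.85 − 5·2.8041 + 5 = -3.171
ΔM = M_1 − M_2 = 4.069 − (-3.171) = 7.240; smaller M is more luminous → Star 2.
L ratio = 10^(0.4 |ΔM|) = 10^2.896 = 786.8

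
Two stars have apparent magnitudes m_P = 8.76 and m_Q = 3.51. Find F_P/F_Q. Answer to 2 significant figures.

F_P/F_Q ≈ 7.9×10^-3

Δm = 8.76 − (3.51) = 5.25
Flux ratio = 10^(−0.4 Δm) = 10^(−0.4 × 5.25) = 10^-2.100 = 7.943×10^-3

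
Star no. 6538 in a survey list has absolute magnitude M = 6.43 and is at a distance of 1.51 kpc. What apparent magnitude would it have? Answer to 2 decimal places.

d = 1.51 kpc = 1510 pc
m = M + 5 log₁₀ d − 5 = 6.43 + 5·3.1790 − 5 = 17.325

m ≈ 17.32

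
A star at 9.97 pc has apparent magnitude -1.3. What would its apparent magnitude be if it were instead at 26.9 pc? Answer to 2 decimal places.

Flux ∝ 1/d², so Δm = 5 log₁₀(d₂/d₁) = 5 log₁₀(26.9/9.97) = 2.155
m₂ = m₁ + Δm = -1.3 + (2.155) = 0.855

m ≈ 0.86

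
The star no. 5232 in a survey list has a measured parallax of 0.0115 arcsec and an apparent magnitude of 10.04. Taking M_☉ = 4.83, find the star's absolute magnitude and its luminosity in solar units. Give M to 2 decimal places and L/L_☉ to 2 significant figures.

d = 1/p = 1/0.0115″ = 86.96 pc
M = m − 5 log₁₀ d + 5 = 10.04 − 5·1.9393 + 5 = 5.343
M − M_☉ = 5.343 − 4.83 = 0.513
L/L_☉ = 10^(−0.4 × 0.513) = 0.6232

M ≈ 5.34; L/L_☉ ≈ 0.62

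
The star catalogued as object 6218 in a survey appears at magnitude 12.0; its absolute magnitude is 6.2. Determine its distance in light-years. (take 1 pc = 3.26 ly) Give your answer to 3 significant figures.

d ≈ 471 ly

μ = m − M = 5.800
m − M = 5 log₁₀ d − 5
log₁₀ d = (m − M)/5 + 1 = 2.1600
d = 10^2.1600 = 144.5 pc
= 471.2 ly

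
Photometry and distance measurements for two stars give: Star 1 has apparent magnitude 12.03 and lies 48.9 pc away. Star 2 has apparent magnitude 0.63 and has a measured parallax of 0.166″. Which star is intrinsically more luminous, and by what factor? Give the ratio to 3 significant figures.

Star 2 is more luminous, by a factor of 551.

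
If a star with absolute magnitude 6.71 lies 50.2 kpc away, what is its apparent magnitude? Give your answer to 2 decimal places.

d = 50.2 kpc = 50200 pc
m = M + 5 log₁₀ d − 5 = 6.71 + 5·4.7007 − 5 = 25.214

m ≈ 25.21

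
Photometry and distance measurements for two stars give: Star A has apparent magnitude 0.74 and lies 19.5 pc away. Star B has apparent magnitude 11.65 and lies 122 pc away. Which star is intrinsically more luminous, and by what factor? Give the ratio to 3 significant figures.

Star A is more luminous, by a factor of 591.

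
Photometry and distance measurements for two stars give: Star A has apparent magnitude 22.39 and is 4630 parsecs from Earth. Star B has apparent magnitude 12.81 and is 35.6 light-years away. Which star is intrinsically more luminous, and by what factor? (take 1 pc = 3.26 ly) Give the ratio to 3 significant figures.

Star A is more luminous, by a factor of 26.5.

Star A: M = m − 5 log₁₀ d + 5 = 22.39 − 5·3.6656 + 5 = 9.062
Star B: d = 35.6 ly / 3.26 = 10.92 pc
Star B: M = m − 5 log₁₀ d + 5 = 12.81 − 5·1.0382 + 5 = 12.619
ΔM = M_A − M_B = 9.062 − (12.619) = -3.557; smaller M is more luminous → Star A.
L ratio = 10^(0.4 |ΔM|) = 10^1.423 = 26.47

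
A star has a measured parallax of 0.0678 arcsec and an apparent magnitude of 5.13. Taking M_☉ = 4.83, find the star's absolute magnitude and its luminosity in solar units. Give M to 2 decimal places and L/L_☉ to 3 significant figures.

M ≈ 4.29; L/L_☉ ≈ 1.65

d = 1/p = 1/0.0678″ = 14.75 pc
M = m − 5 log₁₀ d + 5 = 5.13 − 5·1.1688 + 5 = 4.286
M − M_☉ = 4.286 − 4.83 = -0.544
L/L_☉ = 10^(−0.4 × -0.544) = 1.650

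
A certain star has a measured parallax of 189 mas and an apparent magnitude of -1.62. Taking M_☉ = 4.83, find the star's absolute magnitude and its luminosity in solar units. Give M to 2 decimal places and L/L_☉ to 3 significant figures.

M ≈ -0.24; L/L_☉ ≈ 106

d = 1/p = 1000/189 mas = 5.291 pc
M = m − 5 log₁₀ d + 5 = -1.62 − 5·0.7235 + 5 = -0.238
M − M_☉ = -0.238 − 4.83 = -5.068
L/L_☉ = 10^(−0.4 × -5.068) = 106.4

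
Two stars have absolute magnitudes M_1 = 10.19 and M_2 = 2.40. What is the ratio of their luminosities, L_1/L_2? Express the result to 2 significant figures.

L_1/L_2 ≈ 7.7×10^-4

ΔM = M_1 − M_2 = 7.79
L_1/L_2 = 10^(−0.4 ΔM) = 10^-3.116 = 7.656×10^-4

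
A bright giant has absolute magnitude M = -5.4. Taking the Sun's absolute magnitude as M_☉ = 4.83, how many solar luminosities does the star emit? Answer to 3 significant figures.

L/L_☉ ≈ 12400

M − M_☉ = -5.4 − 4.83 = -10.230
L/L_☉ = 10^(−0.4 (M − M_☉)) = 10^4.092 = 12360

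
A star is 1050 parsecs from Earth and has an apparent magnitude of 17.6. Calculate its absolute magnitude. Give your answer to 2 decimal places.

M ≈ 7.49

5 log₁₀(d/10 pc) = 5 log₁₀(1050) − 5 = 10.106
M = m − 5 log₁₀(d/10) = 17.6 − 10.106 = 7.494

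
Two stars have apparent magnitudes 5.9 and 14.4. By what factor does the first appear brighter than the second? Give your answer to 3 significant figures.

Magnitude difference = -8.5
Flux ratio = 10^(−0.4 Δm) = 10^(−0.4 × -8.5) = 10^3.400 = 2512

2510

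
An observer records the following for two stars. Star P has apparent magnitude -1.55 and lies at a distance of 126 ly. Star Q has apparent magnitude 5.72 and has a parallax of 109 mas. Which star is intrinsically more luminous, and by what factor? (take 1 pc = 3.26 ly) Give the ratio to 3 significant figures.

Star P: d = 126 ly / 3.26 = 38.65 pc
Star P: M = m − 5 log₁₀ d + 5 = -1.55 − 5·1.5872 + 5 = -4.486
Star Q: p = 109 mas = 0.109″ → d = 1/p = 9.174 pc
Star Q: M = m − 5 log₁₀ d + 5 = 5.72 − 5·0.9626 + 5 = 5.907
ΔM = M_P − M_Q = -4.486 − (5.907) = -10.393; smaller M is more luminous → Star P.
L ratio = 10^(0.4 |ΔM|) = 10^4.157 = 14360

Star P is more luminous, by a factor of 14400.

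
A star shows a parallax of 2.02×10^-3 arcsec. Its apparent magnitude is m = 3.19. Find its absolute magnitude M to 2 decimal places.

M ≈ -5.28

d = 1/p = 1/2.02×10^-3″ = 495.0 pc
5 log₁₀(d/10 pc) = 5 log₁₀(495.0) − 5 = 8.473
M = m − 5 log₁₀(d/10) = 3.19 − 8.473 = -5.283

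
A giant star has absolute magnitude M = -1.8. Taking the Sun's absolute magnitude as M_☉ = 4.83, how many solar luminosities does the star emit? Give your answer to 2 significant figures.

M − M_☉ = -1.8 − 4.83 = -6.630
L/L_☉ = 10^(−0.4 (M − M_☉)) = 10^2.652 = 448.7

L/L_☉ ≈ 450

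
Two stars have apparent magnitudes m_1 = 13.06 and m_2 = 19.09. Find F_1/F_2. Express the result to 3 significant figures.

F_1/F_2 ≈ 258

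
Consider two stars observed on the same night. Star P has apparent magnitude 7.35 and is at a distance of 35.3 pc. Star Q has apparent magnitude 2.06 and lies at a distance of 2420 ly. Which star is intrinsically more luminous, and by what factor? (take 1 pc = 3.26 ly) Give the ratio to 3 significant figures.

Star Q is more luminous, by a factor of 57800.

Star P: M = m − 5 log₁₀ d + 5 = 7.35 − 5·1.5478 + 5 = 4.611
Star Q: d = 2420 ly / 3.26 = 742.3 pc
Star Q: M = m − 5 log₁₀ d + 5 = 2.06 − 5·2.8706 + 5 = -7.293
ΔM = M_P − M_Q = 4.611 − (-7.293) = 11.904; smaller M is more luminous → Star Q.
L ratio = 10^(0.4 |ΔM|) = 10^4.762 = 57760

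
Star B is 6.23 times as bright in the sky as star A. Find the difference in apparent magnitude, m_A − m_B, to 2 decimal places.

Pogson: Δm = −2.5 log₁₀(ratio) = −2.5 log₁₀(6.23) = −2.5 × 0.7945 = -1.986
Star B is brighter so has the smaller magnitude: m_A − m_B is positive.

m_A − m_B ≈ 1.99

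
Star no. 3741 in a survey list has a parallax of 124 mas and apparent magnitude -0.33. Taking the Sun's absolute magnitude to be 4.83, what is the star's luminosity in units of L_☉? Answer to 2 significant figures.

L/L_☉ ≈ 75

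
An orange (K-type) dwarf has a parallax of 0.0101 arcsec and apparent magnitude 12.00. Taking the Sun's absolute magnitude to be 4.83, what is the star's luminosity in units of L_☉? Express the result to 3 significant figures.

d = 1/p = 1/0.0101″ = 99.01 pc
M = m − 5 log₁₀ d + 5 = 12.00 − 5·1.9957 + 5 = 7.022
M − M_☉ = 7.022 − 4.83 = 2.192
L/L_☉ = 10^(−0.4 × 2.192) = 0.1328

L/L_☉ ≈ 0.133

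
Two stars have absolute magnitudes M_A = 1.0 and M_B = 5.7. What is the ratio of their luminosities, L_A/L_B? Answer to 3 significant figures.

L_A/L_B ≈ 75.9

ΔM = M_A − M_B = -4.7
L_A/L_B = 10^(−0.4 ΔM) = 10^1.880 = 75.86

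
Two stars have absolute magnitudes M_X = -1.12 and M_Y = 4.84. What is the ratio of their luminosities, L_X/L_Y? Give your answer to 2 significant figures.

ΔM = M_X − M_Y = -5.96
L_X/L_Y = 10^(−0.4 ΔM) = 10^2.384 = 242.1

L_X/L_Y ≈ 240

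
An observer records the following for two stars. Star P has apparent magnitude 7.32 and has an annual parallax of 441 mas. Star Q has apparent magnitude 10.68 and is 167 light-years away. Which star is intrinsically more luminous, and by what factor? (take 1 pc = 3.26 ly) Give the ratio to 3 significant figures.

Star Q is more luminous, by a factor of 23.1.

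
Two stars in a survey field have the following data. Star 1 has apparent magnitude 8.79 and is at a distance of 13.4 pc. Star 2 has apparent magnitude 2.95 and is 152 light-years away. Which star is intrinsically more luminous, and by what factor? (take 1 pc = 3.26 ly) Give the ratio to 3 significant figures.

Star 2 is more luminous, by a factor of 2620.

Star 1: M = m − 5 log₁₀ d + 5 = 8.79 − 5·1.1271 + 5 = 8.154
Star 2: d = 152 ly / 3.26 = 46.63 pc
Star 2: M = m − 5 log₁₀ d + 5 = 2.95 − 5·1.6686 + 5 = -0.393
ΔM = M_1 − M_2 = 8.154 − (-0.393) = 8.548; smaller M is more luminous → Star 2.
L ratio = 10^(0.4 |ΔM|) = 10^3.419 = 2624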